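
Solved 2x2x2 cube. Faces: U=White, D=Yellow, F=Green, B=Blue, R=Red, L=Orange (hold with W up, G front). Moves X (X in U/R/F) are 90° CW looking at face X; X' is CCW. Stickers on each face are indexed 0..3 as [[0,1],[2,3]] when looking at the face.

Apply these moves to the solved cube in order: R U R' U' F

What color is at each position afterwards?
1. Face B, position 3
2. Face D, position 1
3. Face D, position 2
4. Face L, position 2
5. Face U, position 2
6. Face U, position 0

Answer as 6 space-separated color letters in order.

Answer: B R Y O O W

Derivation:
After move 1 (R): R=RRRR U=WGWG F=GYGY D=YBYB B=WBWB
After move 2 (U): U=WWGG F=RRGY R=WBRR B=OOWB L=GYOO
After move 3 (R'): R=BRWR U=WWGO F=RWGG D=YRYY B=BOBB
After move 4 (U'): U=WOWG F=GYGG R=RWWR B=BRBB L=BOOO
After move 5 (F): F=GGGY U=WOOO R=WWGR D=WRYY L=BYOR
Query 1: B[3] = B
Query 2: D[1] = R
Query 3: D[2] = Y
Query 4: L[2] = O
Query 5: U[2] = O
Query 6: U[0] = W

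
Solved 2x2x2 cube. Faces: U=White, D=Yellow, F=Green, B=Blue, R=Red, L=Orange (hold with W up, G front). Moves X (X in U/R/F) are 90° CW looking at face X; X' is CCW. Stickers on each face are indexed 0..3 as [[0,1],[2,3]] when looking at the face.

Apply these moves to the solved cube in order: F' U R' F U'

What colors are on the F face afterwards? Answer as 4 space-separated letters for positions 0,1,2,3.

Answer: G O W W

Derivation:
After move 1 (F'): F=GGGG U=WWRR R=YRYR D=OOYY L=OWOW
After move 2 (U): U=RWRW F=YRGG R=BBYR B=OWBB L=GGOW
After move 3 (R'): R=BRBY U=RBRO F=YWGW D=ORYG B=YWOB
After move 4 (F): F=GYWW U=RBWG R=RROY D=BBYG L=GOOR
After move 5 (U'): U=BGRW F=GOWW R=GYOY B=RROB L=YWOR
Query: F face = GOWW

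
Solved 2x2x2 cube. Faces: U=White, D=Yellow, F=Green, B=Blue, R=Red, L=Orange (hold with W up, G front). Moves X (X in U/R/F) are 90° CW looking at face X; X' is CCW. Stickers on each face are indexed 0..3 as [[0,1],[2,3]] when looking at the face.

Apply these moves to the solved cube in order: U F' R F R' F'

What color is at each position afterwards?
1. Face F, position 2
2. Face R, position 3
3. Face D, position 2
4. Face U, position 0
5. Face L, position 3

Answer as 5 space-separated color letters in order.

After move 1 (U): U=WWWW F=RRGG R=BBRR B=OOBB L=GGOO
After move 2 (F'): F=RGRG U=WWBR R=YBYR D=GOYY L=GWOW
After move 3 (R): R=YYRB U=WGBG F=RORY D=GBYO B=ROWB
After move 4 (F): F=RRYO U=WGWW R=BYGB D=RYYO L=GGOB
After move 5 (R'): R=YBBG U=WWWR F=RGYW D=RRYO B=OOYB
After move 6 (F'): F=GWRY U=WWYB R=RBRG D=GBYO L=GROW
Query 1: F[2] = R
Query 2: R[3] = G
Query 3: D[2] = Y
Query 4: U[0] = W
Query 5: L[3] = W

Answer: R G Y W W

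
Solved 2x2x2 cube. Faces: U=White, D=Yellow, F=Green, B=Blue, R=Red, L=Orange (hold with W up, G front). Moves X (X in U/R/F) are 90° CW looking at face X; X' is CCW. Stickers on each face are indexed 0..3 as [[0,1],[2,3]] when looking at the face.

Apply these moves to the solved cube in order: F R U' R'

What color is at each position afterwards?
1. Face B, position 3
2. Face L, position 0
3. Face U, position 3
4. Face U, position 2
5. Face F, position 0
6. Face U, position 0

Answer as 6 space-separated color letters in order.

After move 1 (F): F=GGGG U=WWOO R=WRWR D=RRYY L=OYOY
After move 2 (R): R=WWRR U=WGOG F=GRGY D=RBYB B=OBWB
After move 3 (U'): U=GGWO F=OYGY R=GRRR B=WWWB L=OBOY
After move 4 (R'): R=RRGR U=GWWW F=OGGO D=RYYY B=BWBB
Query 1: B[3] = B
Query 2: L[0] = O
Query 3: U[3] = W
Query 4: U[2] = W
Query 5: F[0] = O
Query 6: U[0] = G

Answer: B O W W O G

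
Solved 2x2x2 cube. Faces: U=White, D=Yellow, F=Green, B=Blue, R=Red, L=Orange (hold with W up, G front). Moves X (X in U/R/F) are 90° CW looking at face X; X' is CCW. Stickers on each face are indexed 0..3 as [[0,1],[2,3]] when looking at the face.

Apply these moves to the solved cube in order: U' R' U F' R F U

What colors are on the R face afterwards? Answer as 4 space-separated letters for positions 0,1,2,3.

Answer: G B G R

Derivation:
After move 1 (U'): U=WWWW F=OOGG R=GGRR B=RRBB L=BBOO
After move 2 (R'): R=GRGR U=WBWR F=OWGW D=YOYG B=YRYB
After move 3 (U): U=WWRB F=GRGW R=YRGR B=BBYB L=OWOO
After move 4 (F'): F=RWGG U=WWYG R=ORYR D=WOYG L=OBOR
After move 5 (R): R=YORR U=WWYG F=ROGG D=WYYB B=GBWB
After move 6 (F): F=GRGO U=WWRB R=YOGR D=RYYB L=OWOY
After move 7 (U): U=RWBW F=YOGO R=GBGR B=OWWB L=GROY
Query: R face = GBGR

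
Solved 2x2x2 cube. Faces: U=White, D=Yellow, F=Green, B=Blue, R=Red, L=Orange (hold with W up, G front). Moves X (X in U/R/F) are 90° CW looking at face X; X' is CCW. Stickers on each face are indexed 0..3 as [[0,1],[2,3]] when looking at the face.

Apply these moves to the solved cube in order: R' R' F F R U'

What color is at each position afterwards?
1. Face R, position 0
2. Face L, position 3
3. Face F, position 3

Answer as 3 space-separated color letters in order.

After move 1 (R'): R=RRRR U=WBWB F=GWGW D=YGYG B=YBYB
After move 2 (R'): R=RRRR U=WYWY F=GBGB D=YWYW B=GBGB
After move 3 (F): F=GGBB U=WYOO R=WRYR D=RRYW L=OYOW
After move 4 (F): F=BGBG U=WYWY R=OROR D=YWYW L=OROR
After move 5 (R): R=OORR U=WGWG F=BWBW D=YGYG B=YBYB
After move 6 (U'): U=GGWW F=ORBW R=BWRR B=OOYB L=YBOR
Query 1: R[0] = B
Query 2: L[3] = R
Query 3: F[3] = W

Answer: B R W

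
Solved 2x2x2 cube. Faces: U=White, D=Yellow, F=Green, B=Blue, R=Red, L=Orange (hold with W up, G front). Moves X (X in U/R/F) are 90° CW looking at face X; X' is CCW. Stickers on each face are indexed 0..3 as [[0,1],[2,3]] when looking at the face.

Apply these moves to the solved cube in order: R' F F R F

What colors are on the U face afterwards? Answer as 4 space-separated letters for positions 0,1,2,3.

After move 1 (R'): R=RRRR U=WBWB F=GWGW D=YGYG B=YBYB
After move 2 (F): F=GGWW U=WBOO R=WRBR D=RRYG L=OYOG
After move 3 (F): F=WGWG U=WBGY R=OROR D=BWYG L=OROR
After move 4 (R): R=OORR U=WGGG F=WWWG D=BYYY B=YBBB
After move 5 (F): F=WWGW U=WGRR R=GOGR D=ROYY L=OBOY
Query: U face = WGRR

Answer: W G R R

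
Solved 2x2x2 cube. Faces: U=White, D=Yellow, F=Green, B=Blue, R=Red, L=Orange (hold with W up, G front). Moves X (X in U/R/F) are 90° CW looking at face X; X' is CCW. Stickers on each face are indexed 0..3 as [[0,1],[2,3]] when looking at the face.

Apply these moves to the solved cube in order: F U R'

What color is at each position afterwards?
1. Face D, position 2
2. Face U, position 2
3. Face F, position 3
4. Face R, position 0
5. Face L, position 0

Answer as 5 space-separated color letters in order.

Answer: Y O W B G

Derivation:
After move 1 (F): F=GGGG U=WWOO R=WRWR D=RRYY L=OYOY
After move 2 (U): U=OWOW F=WRGG R=BBWR B=OYBB L=GGOY
After move 3 (R'): R=BRBW U=OBOO F=WWGW D=RRYG B=YYRB
Query 1: D[2] = Y
Query 2: U[2] = O
Query 3: F[3] = W
Query 4: R[0] = B
Query 5: L[0] = G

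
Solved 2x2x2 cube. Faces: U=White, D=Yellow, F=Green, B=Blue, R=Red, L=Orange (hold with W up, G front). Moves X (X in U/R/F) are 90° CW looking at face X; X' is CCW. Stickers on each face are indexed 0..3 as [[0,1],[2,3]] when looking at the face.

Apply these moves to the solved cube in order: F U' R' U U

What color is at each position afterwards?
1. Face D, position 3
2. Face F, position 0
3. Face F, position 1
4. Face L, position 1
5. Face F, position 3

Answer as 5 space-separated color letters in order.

After move 1 (F): F=GGGG U=WWOO R=WRWR D=RRYY L=OYOY
After move 2 (U'): U=WOWO F=OYGG R=GGWR B=WRBB L=BBOY
After move 3 (R'): R=GRGW U=WBWW F=OOGO D=RYYG B=YRRB
After move 4 (U): U=WWWB F=GRGO R=YRGW B=BBRB L=OOOY
After move 5 (U): U=WWBW F=YRGO R=BBGW B=OORB L=GROY
Query 1: D[3] = G
Query 2: F[0] = Y
Query 3: F[1] = R
Query 4: L[1] = R
Query 5: F[3] = O

Answer: G Y R R O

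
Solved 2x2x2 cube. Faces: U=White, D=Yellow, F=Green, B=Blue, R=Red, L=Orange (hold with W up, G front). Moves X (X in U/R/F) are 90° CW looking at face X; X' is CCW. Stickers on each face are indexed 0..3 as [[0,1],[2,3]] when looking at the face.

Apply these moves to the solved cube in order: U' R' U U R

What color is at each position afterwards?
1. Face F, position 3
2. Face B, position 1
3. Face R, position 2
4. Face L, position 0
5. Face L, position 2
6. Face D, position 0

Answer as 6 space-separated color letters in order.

After move 1 (U'): U=WWWW F=OOGG R=GGRR B=RRBB L=BBOO
After move 2 (R'): R=GRGR U=WBWR F=OWGW D=YOYG B=YRYB
After move 3 (U): U=WWRB F=GRGW R=YRGR B=BBYB L=OWOO
After move 4 (U): U=RWBW F=YRGW R=BBGR B=OWYB L=GROO
After move 5 (R): R=GBRB U=RRBW F=YOGG D=YYYO B=WWWB
Query 1: F[3] = G
Query 2: B[1] = W
Query 3: R[2] = R
Query 4: L[0] = G
Query 5: L[2] = O
Query 6: D[0] = Y

Answer: G W R G O Y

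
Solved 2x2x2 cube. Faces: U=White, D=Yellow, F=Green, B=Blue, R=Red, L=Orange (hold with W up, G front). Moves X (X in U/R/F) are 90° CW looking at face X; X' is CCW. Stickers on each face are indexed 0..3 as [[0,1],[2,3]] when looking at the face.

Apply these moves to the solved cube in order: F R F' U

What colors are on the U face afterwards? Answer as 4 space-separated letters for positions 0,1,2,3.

Answer: W W R G

Derivation:
After move 1 (F): F=GGGG U=WWOO R=WRWR D=RRYY L=OYOY
After move 2 (R): R=WWRR U=WGOG F=GRGY D=RBYB B=OBWB
After move 3 (F'): F=RYGG U=WGWR R=BWRR D=YYYB L=OGOO
After move 4 (U): U=WWRG F=BWGG R=OBRR B=OGWB L=RYOO
Query: U face = WWRG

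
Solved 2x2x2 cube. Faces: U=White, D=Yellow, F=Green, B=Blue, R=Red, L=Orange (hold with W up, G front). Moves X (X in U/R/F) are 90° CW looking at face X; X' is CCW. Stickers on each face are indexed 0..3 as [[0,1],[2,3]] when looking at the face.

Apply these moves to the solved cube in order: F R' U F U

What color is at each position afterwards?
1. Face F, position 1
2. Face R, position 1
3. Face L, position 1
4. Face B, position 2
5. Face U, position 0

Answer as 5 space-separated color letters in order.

After move 1 (F): F=GGGG U=WWOO R=WRWR D=RRYY L=OYOY
After move 2 (R'): R=RRWW U=WBOB F=GWGO D=RGYG B=YBRB
After move 3 (U): U=OWBB F=RRGO R=YBWW B=OYRB L=GWOY
After move 4 (F): F=GROR U=OWYW R=BBBW D=WYYG L=GROG
After move 5 (U): U=YOWW F=BBOR R=OYBW B=GRRB L=GROG
Query 1: F[1] = B
Query 2: R[1] = Y
Query 3: L[1] = R
Query 4: B[2] = R
Query 5: U[0] = Y

Answer: B Y R R Y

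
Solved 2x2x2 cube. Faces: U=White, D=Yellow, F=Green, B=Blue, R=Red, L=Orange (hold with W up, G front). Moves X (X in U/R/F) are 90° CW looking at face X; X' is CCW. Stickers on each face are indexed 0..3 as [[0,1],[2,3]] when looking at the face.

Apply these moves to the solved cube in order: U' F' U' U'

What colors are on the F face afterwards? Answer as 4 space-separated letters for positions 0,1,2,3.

Answer: R R O G

Derivation:
After move 1 (U'): U=WWWW F=OOGG R=GGRR B=RRBB L=BBOO
After move 2 (F'): F=OGOG U=WWGR R=YGYR D=BOYY L=BWOW
After move 3 (U'): U=WRWG F=BWOG R=OGYR B=YGBB L=RROW
After move 4 (U'): U=RGWW F=RROG R=BWYR B=OGBB L=YGOW
Query: F face = RROG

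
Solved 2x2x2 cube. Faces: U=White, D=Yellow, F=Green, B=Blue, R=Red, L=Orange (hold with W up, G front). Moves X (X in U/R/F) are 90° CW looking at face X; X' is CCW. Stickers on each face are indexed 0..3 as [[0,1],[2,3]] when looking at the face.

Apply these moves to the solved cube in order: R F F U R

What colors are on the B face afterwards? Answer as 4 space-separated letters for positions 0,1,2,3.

After move 1 (R): R=RRRR U=WGWG F=GYGY D=YBYB B=WBWB
After move 2 (F): F=GGYY U=WGOO R=WRGR D=RRYB L=OYOB
After move 3 (F): F=YGYG U=WGBY R=OROR D=GWYB L=OROR
After move 4 (U): U=BWYG F=ORYG R=WBOR B=ORWB L=YGOR
After move 5 (R): R=OWRB U=BRYG F=OWYB D=GWYO B=GRWB
Query: B face = GRWB

Answer: G R W B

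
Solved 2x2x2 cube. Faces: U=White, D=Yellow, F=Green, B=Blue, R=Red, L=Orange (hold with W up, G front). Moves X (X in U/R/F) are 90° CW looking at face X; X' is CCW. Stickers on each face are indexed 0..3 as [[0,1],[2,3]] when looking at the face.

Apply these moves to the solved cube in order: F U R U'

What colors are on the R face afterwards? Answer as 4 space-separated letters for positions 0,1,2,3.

Answer: W R R B

Derivation:
After move 1 (F): F=GGGG U=WWOO R=WRWR D=RRYY L=OYOY
After move 2 (U): U=OWOW F=WRGG R=BBWR B=OYBB L=GGOY
After move 3 (R): R=WBRB U=OROG F=WRGY D=RBYO B=WYWB
After move 4 (U'): U=RGOO F=GGGY R=WRRB B=WBWB L=WYOY
Query: R face = WRRB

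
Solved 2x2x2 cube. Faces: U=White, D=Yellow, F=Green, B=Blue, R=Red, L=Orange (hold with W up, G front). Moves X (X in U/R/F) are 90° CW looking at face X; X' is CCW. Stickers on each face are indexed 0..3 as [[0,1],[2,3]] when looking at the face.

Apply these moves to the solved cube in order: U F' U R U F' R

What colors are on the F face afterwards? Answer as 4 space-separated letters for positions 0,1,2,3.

Answer: O W Y G

Derivation:
After move 1 (U): U=WWWW F=RRGG R=BBRR B=OOBB L=GGOO
After move 2 (F'): F=RGRG U=WWBR R=YBYR D=GOYY L=GWOW
After move 3 (U): U=BWRW F=YBRG R=OOYR B=GWBB L=RGOW
After move 4 (R): R=YORO U=BBRG F=YORY D=GBYG B=WWWB
After move 5 (U): U=RBGB F=YORY R=WWRO B=RGWB L=YOOW
After move 6 (F'): F=OYYR U=RBWR R=BWGO D=OWYG L=YBOG
After move 7 (R): R=GBOW U=RYWR F=OWYG D=OWYR B=RGBB
Query: F face = OWYG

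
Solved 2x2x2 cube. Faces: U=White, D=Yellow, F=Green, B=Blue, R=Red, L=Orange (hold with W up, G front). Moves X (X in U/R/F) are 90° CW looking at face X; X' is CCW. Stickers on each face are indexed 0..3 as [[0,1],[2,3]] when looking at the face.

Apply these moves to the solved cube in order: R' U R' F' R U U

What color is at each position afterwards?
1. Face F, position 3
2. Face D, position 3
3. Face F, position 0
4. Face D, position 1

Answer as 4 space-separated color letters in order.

After move 1 (R'): R=RRRR U=WBWB F=GWGW D=YGYG B=YBYB
After move 2 (U): U=WWBB F=RRGW R=YBRR B=OOYB L=GWOO
After move 3 (R'): R=BRYR U=WYBO F=RWGB D=YRYW B=GOGB
After move 4 (F'): F=WBRG U=WYBY R=RRYR D=WOYW L=GOOB
After move 5 (R): R=YRRR U=WBBG F=WORW D=WGYG B=YOYB
After move 6 (U): U=BWGB F=YRRW R=YORR B=GOYB L=WOOB
After move 7 (U): U=GBBW F=YORW R=GORR B=WOYB L=YROB
Query 1: F[3] = W
Query 2: D[3] = G
Query 3: F[0] = Y
Query 4: D[1] = G

Answer: W G Y G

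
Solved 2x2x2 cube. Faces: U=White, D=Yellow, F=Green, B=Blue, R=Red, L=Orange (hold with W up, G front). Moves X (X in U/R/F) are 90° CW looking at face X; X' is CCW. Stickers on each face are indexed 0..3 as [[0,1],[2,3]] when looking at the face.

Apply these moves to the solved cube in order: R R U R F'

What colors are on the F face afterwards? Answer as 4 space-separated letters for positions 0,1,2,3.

After move 1 (R): R=RRRR U=WGWG F=GYGY D=YBYB B=WBWB
After move 2 (R): R=RRRR U=WYWY F=GBGB D=YWYW B=GBGB
After move 3 (U): U=WWYY F=RRGB R=GBRR B=OOGB L=GBOO
After move 4 (R): R=RGRB U=WRYB F=RWGW D=YGYO B=YOWB
After move 5 (F'): F=WWRG U=WRRR R=GGYB D=BOYO L=GBOY
Query: F face = WWRG

Answer: W W R G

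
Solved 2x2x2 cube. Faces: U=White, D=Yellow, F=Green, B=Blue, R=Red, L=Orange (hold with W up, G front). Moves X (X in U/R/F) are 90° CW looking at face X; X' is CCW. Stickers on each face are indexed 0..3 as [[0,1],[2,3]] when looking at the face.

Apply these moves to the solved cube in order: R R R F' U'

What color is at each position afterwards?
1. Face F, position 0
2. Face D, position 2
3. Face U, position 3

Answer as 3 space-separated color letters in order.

After move 1 (R): R=RRRR U=WGWG F=GYGY D=YBYB B=WBWB
After move 2 (R): R=RRRR U=WYWY F=GBGB D=YWYW B=GBGB
After move 3 (R): R=RRRR U=WBWB F=GWGW D=YGYG B=YBYB
After move 4 (F'): F=WWGG U=WBRR R=GRYR D=OOYG L=OBOW
After move 5 (U'): U=BRWR F=OBGG R=WWYR B=GRYB L=YBOW
Query 1: F[0] = O
Query 2: D[2] = Y
Query 3: U[3] = R

Answer: O Y R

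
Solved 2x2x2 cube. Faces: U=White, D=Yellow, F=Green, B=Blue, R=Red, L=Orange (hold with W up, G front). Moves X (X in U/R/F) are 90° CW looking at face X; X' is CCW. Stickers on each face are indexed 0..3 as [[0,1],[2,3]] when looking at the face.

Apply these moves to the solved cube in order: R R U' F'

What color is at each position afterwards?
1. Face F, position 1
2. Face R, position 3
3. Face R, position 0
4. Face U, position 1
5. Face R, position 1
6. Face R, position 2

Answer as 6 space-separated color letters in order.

Answer: B R W Y B Y

Derivation:
After move 1 (R): R=RRRR U=WGWG F=GYGY D=YBYB B=WBWB
After move 2 (R): R=RRRR U=WYWY F=GBGB D=YWYW B=GBGB
After move 3 (U'): U=YYWW F=OOGB R=GBRR B=RRGB L=GBOO
After move 4 (F'): F=OBOG U=YYGR R=WBYR D=BOYW L=GWOW
Query 1: F[1] = B
Query 2: R[3] = R
Query 3: R[0] = W
Query 4: U[1] = Y
Query 5: R[1] = B
Query 6: R[2] = Y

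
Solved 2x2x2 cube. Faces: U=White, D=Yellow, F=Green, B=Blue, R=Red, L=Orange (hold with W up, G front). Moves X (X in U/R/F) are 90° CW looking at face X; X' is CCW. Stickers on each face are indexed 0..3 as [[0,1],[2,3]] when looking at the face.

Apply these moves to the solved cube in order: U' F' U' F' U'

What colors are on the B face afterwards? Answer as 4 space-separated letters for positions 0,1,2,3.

After move 1 (U'): U=WWWW F=OOGG R=GGRR B=RRBB L=BBOO
After move 2 (F'): F=OGOG U=WWGR R=YGYR D=BOYY L=BWOW
After move 3 (U'): U=WRWG F=BWOG R=OGYR B=YGBB L=RROW
After move 4 (F'): F=WGBO U=WROY R=OGBR D=RWYY L=RGOW
After move 5 (U'): U=RYWO F=RGBO R=WGBR B=OGBB L=YGOW
Query: B face = OGBB

Answer: O G B B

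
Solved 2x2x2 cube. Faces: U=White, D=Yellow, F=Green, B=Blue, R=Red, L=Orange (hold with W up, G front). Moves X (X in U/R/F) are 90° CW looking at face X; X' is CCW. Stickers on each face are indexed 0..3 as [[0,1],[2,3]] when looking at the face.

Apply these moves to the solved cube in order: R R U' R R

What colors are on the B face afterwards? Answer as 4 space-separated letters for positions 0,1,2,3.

After move 1 (R): R=RRRR U=WGWG F=GYGY D=YBYB B=WBWB
After move 2 (R): R=RRRR U=WYWY F=GBGB D=YWYW B=GBGB
After move 3 (U'): U=YYWW F=OOGB R=GBRR B=RRGB L=GBOO
After move 4 (R): R=RGRB U=YOWB F=OWGW D=YGYR B=WRYB
After move 5 (R): R=RRBG U=YWWW F=OGGR D=YYYW B=BROB
Query: B face = BROB

Answer: B R O B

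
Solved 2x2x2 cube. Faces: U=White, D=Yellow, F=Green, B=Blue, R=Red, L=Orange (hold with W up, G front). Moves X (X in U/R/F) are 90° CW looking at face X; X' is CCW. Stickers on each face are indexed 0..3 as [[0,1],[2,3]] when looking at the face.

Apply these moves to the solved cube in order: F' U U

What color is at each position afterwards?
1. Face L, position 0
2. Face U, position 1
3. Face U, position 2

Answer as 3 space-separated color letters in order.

Answer: Y R W

Derivation:
After move 1 (F'): F=GGGG U=WWRR R=YRYR D=OOYY L=OWOW
After move 2 (U): U=RWRW F=YRGG R=BBYR B=OWBB L=GGOW
After move 3 (U): U=RRWW F=BBGG R=OWYR B=GGBB L=YROW
Query 1: L[0] = Y
Query 2: U[1] = R
Query 3: U[2] = W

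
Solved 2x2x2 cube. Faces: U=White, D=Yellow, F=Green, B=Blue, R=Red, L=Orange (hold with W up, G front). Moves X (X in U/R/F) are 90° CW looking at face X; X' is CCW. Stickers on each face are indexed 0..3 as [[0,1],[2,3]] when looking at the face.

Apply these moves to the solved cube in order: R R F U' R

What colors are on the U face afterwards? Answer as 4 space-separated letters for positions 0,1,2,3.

After move 1 (R): R=RRRR U=WGWG F=GYGY D=YBYB B=WBWB
After move 2 (R): R=RRRR U=WYWY F=GBGB D=YWYW B=GBGB
After move 3 (F): F=GGBB U=WYOO R=WRYR D=RRYW L=OYOW
After move 4 (U'): U=YOWO F=OYBB R=GGYR B=WRGB L=GBOW
After move 5 (R): R=YGRG U=YYWB F=ORBW D=RGYW B=OROB
Query: U face = YYWB

Answer: Y Y W B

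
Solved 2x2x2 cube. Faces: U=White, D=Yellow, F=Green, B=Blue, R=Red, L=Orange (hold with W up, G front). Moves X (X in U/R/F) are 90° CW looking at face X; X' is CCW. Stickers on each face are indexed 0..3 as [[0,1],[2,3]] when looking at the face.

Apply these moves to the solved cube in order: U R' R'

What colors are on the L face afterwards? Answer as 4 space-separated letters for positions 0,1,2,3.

Answer: G G O O

Derivation:
After move 1 (U): U=WWWW F=RRGG R=BBRR B=OOBB L=GGOO
After move 2 (R'): R=BRBR U=WBWO F=RWGW D=YRYG B=YOYB
After move 3 (R'): R=RRBB U=WYWY F=RBGO D=YWYW B=GORB
Query: L face = GGOO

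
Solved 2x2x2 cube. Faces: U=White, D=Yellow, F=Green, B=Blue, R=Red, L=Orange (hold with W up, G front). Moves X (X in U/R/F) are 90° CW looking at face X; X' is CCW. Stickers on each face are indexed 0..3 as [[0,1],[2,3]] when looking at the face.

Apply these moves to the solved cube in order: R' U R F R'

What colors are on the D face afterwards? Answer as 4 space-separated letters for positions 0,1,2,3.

Answer: R R Y G

Derivation:
After move 1 (R'): R=RRRR U=WBWB F=GWGW D=YGYG B=YBYB
After move 2 (U): U=WWBB F=RRGW R=YBRR B=OOYB L=GWOO
After move 3 (R): R=RYRB U=WRBW F=RGGG D=YYYO B=BOWB
After move 4 (F): F=GRGG U=WROW R=BYWB D=RRYO L=GYOY
After move 5 (R'): R=YBBW U=WWOB F=GRGW D=RRYG B=OORB
Query: D face = RRYG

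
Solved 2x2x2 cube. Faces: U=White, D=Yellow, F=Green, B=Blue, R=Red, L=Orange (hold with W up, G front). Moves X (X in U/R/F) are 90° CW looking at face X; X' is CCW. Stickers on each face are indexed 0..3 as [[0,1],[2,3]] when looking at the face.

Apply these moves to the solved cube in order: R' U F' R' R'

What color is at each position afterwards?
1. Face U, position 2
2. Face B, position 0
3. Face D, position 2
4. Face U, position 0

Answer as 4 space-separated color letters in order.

After move 1 (R'): R=RRRR U=WBWB F=GWGW D=YGYG B=YBYB
After move 2 (U): U=WWBB F=RRGW R=YBRR B=OOYB L=GWOO
After move 3 (F'): F=RWRG U=WWYR R=GBYR D=WOYG L=GBOB
After move 4 (R'): R=BRGY U=WYYO F=RWRR D=WWYG B=GOOB
After move 5 (R'): R=RYBG U=WOYG F=RYRO D=WWYR B=GOWB
Query 1: U[2] = Y
Query 2: B[0] = G
Query 3: D[2] = Y
Query 4: U[0] = W

Answer: Y G Y W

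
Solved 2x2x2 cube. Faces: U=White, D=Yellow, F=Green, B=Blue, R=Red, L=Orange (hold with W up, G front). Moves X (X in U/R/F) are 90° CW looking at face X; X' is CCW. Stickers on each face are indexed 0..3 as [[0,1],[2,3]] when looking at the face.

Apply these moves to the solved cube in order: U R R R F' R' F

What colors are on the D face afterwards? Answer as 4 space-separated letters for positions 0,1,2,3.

Answer: R R Y G

Derivation:
After move 1 (U): U=WWWW F=RRGG R=BBRR B=OOBB L=GGOO
After move 2 (R): R=RBRB U=WRWG F=RYGY D=YBYO B=WOWB
After move 3 (R): R=RRBB U=WYWY F=RBGO D=YWYW B=GORB
After move 4 (R): R=BRBR U=WBWO F=RWGW D=YRYG B=YOYB
After move 5 (F'): F=WWRG U=WBBB R=RRYR D=GOYG L=GOOW
After move 6 (R'): R=RRRY U=WYBY F=WBRB D=GWYG B=GOOB
After move 7 (F): F=RWBB U=WYWO R=BRYY D=RRYG L=GGOW
Query: D face = RRYG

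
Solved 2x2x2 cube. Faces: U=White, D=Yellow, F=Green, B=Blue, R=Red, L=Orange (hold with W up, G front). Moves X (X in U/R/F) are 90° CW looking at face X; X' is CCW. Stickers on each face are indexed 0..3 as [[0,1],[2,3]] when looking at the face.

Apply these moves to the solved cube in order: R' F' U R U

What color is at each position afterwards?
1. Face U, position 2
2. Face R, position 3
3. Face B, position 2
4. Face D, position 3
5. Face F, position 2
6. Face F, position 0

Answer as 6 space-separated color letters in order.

After move 1 (R'): R=RRRR U=WBWB F=GWGW D=YGYG B=YBYB
After move 2 (F'): F=WWGG U=WBRR R=GRYR D=OOYG L=OBOW
After move 3 (U): U=RWRB F=GRGG R=YBYR B=OBYB L=WWOW
After move 4 (R): R=YYRB U=RRRG F=GOGG D=OYYO B=BBWB
After move 5 (U): U=RRGR F=YYGG R=BBRB B=WWWB L=GOOW
Query 1: U[2] = G
Query 2: R[3] = B
Query 3: B[2] = W
Query 4: D[3] = O
Query 5: F[2] = G
Query 6: F[0] = Y

Answer: G B W O G Y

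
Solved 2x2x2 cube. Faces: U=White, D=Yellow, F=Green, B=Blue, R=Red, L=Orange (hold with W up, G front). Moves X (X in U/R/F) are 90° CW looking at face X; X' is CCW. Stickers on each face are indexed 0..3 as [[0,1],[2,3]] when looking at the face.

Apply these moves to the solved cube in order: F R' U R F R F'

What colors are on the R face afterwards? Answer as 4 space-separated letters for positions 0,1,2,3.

After move 1 (F): F=GGGG U=WWOO R=WRWR D=RRYY L=OYOY
After move 2 (R'): R=RRWW U=WBOB F=GWGO D=RGYG B=YBRB
After move 3 (U): U=OWBB F=RRGO R=YBWW B=OYRB L=GWOY
After move 4 (R): R=WYWB U=ORBO F=RGGG D=RRYO B=BYWB
After move 5 (F): F=GRGG U=ORYW R=BYOB D=WWYO L=GROR
After move 6 (R): R=OBBY U=ORYG F=GWGO D=WWYB B=WYRB
After move 7 (F'): F=WOGG U=OROB R=WBWY D=RRYB L=GGOY
Query: R face = WBWY

Answer: W B W Y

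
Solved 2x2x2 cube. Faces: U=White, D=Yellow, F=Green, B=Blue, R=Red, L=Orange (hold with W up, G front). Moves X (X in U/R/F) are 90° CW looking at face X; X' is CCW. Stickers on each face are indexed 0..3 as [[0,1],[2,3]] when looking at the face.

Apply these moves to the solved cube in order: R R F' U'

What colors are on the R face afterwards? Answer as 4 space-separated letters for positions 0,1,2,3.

After move 1 (R): R=RRRR U=WGWG F=GYGY D=YBYB B=WBWB
After move 2 (R): R=RRRR U=WYWY F=GBGB D=YWYW B=GBGB
After move 3 (F'): F=BBGG U=WYRR R=WRYR D=OOYW L=OYOW
After move 4 (U'): U=YRWR F=OYGG R=BBYR B=WRGB L=GBOW
Query: R face = BBYR

Answer: B B Y R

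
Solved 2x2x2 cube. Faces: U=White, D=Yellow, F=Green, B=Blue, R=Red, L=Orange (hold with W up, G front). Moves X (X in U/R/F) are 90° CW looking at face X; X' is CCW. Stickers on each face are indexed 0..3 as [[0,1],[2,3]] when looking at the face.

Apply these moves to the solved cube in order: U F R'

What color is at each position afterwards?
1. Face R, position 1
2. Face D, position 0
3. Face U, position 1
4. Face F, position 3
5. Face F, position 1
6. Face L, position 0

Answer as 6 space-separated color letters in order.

Answer: R R B G W G

Derivation:
After move 1 (U): U=WWWW F=RRGG R=BBRR B=OOBB L=GGOO
After move 2 (F): F=GRGR U=WWOG R=WBWR D=RBYY L=GYOY
After move 3 (R'): R=BRWW U=WBOO F=GWGG D=RRYR B=YOBB
Query 1: R[1] = R
Query 2: D[0] = R
Query 3: U[1] = B
Query 4: F[3] = G
Query 5: F[1] = W
Query 6: L[0] = G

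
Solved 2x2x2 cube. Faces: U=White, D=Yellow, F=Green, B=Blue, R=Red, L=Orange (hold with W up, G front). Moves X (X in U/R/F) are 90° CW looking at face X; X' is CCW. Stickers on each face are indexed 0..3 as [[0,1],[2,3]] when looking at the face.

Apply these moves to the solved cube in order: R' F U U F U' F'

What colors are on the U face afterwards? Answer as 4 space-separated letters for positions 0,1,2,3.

Answer: O R W W

Derivation:
After move 1 (R'): R=RRRR U=WBWB F=GWGW D=YGYG B=YBYB
After move 2 (F): F=GGWW U=WBOO R=WRBR D=RRYG L=OYOG
After move 3 (U): U=OWOB F=WRWW R=YBBR B=OYYB L=GGOG
After move 4 (U): U=OOBW F=YBWW R=OYBR B=GGYB L=WROG
After move 5 (F): F=WYWB U=OOGR R=BYWR D=BOYG L=WROR
After move 6 (U'): U=OROG F=WRWB R=WYWR B=BYYB L=GGOR
After move 7 (F'): F=RBWW U=ORWW R=OYBR D=GRYG L=GGOO
Query: U face = ORWW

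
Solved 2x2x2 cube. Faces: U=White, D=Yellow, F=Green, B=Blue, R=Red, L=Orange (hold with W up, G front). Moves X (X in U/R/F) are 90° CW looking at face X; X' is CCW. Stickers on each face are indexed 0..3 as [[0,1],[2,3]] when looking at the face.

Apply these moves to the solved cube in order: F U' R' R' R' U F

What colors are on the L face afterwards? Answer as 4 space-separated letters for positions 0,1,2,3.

After move 1 (F): F=GGGG U=WWOO R=WRWR D=RRYY L=OYOY
After move 2 (U'): U=WOWO F=OYGG R=GGWR B=WRBB L=BBOY
After move 3 (R'): R=GRGW U=WBWW F=OOGO D=RYYG B=YRRB
After move 4 (R'): R=RWGG U=WRWY F=OBGW D=ROYO B=GRYB
After move 5 (R'): R=WGRG U=WYWG F=ORGY D=RBYW B=OROB
After move 6 (U): U=WWGY F=WGGY R=ORRG B=BBOB L=OROY
After move 7 (F): F=GWYG U=WWYR R=GRYG D=ROYW L=OROB
Query: L face = OROB

Answer: O R O B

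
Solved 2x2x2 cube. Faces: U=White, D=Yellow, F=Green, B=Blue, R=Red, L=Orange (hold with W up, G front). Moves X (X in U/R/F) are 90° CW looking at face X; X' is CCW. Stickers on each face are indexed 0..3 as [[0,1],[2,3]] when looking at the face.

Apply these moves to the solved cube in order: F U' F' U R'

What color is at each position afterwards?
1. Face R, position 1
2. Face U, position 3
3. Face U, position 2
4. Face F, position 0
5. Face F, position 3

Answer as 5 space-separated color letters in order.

After move 1 (F): F=GGGG U=WWOO R=WRWR D=RRYY L=OYOY
After move 2 (U'): U=WOWO F=OYGG R=GGWR B=WRBB L=BBOY
After move 3 (F'): F=YGOG U=WOGW R=RGRR D=BYYY L=BOOW
After move 4 (U): U=GWWO F=RGOG R=WRRR B=BOBB L=YGOW
After move 5 (R'): R=RRWR U=GBWB F=RWOO D=BGYG B=YOYB
Query 1: R[1] = R
Query 2: U[3] = B
Query 3: U[2] = W
Query 4: F[0] = R
Query 5: F[3] = O

Answer: R B W R O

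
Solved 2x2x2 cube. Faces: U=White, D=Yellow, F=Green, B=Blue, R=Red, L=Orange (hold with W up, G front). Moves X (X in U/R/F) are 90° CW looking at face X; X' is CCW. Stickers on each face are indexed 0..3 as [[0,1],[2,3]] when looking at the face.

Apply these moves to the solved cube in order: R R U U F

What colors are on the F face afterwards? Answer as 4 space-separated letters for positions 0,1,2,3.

Answer: G G B B

Derivation:
After move 1 (R): R=RRRR U=WGWG F=GYGY D=YBYB B=WBWB
After move 2 (R): R=RRRR U=WYWY F=GBGB D=YWYW B=GBGB
After move 3 (U): U=WWYY F=RRGB R=GBRR B=OOGB L=GBOO
After move 4 (U): U=YWYW F=GBGB R=OORR B=GBGB L=RROO
After move 5 (F): F=GGBB U=YWOR R=YOWR D=ROYW L=RYOW
Query: F face = GGBB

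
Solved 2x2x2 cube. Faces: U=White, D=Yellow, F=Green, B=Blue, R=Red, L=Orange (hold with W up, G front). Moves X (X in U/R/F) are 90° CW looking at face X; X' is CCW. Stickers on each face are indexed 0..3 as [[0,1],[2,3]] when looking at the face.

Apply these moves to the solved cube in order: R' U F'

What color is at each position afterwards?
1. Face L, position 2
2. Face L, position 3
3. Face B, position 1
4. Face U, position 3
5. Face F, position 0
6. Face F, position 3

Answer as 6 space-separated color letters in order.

After move 1 (R'): R=RRRR U=WBWB F=GWGW D=YGYG B=YBYB
After move 2 (U): U=WWBB F=RRGW R=YBRR B=OOYB L=GWOO
After move 3 (F'): F=RWRG U=WWYR R=GBYR D=WOYG L=GBOB
Query 1: L[2] = O
Query 2: L[3] = B
Query 3: B[1] = O
Query 4: U[3] = R
Query 5: F[0] = R
Query 6: F[3] = G

Answer: O B O R R G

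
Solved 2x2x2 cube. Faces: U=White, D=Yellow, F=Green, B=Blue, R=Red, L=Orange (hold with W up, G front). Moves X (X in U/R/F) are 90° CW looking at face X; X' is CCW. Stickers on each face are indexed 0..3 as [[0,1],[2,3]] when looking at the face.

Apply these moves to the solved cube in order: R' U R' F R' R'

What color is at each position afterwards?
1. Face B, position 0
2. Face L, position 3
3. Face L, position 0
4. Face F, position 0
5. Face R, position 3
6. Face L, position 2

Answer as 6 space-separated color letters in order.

Answer: W R G G B O

Derivation:
After move 1 (R'): R=RRRR U=WBWB F=GWGW D=YGYG B=YBYB
After move 2 (U): U=WWBB F=RRGW R=YBRR B=OOYB L=GWOO
After move 3 (R'): R=BRYR U=WYBO F=RWGB D=YRYW B=GOGB
After move 4 (F): F=GRBW U=WYOW R=BROR D=YBYW L=GYOR
After move 5 (R'): R=RRBO U=WGOG F=GYBW D=YRYW B=WOBB
After move 6 (R'): R=RORB U=WBOW F=GGBG D=YYYW B=WORB
Query 1: B[0] = W
Query 2: L[3] = R
Query 3: L[0] = G
Query 4: F[0] = G
Query 5: R[3] = B
Query 6: L[2] = O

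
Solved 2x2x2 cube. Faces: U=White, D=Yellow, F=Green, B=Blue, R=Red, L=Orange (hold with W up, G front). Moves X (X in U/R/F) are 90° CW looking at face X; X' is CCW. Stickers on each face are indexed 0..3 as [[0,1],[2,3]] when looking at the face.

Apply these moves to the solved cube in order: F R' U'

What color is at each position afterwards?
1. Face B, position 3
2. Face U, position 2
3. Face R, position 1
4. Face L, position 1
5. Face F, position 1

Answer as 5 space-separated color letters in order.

After move 1 (F): F=GGGG U=WWOO R=WRWR D=RRYY L=OYOY
After move 2 (R'): R=RRWW U=WBOB F=GWGO D=RGYG B=YBRB
After move 3 (U'): U=BBWO F=OYGO R=GWWW B=RRRB L=YBOY
Query 1: B[3] = B
Query 2: U[2] = W
Query 3: R[1] = W
Query 4: L[1] = B
Query 5: F[1] = Y

Answer: B W W B Y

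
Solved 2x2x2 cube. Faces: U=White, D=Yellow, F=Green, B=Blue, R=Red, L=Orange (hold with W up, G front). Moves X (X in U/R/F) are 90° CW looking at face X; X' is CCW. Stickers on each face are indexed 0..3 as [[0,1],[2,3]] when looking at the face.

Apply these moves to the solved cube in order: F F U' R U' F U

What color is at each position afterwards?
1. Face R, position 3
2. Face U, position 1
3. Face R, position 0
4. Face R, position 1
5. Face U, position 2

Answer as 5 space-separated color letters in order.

After move 1 (F): F=GGGG U=WWOO R=WRWR D=RRYY L=OYOY
After move 2 (F): F=GGGG U=WWYY R=OROR D=WWYY L=OROR
After move 3 (U'): U=WYWY F=ORGG R=GGOR B=ORBB L=BBOR
After move 4 (R): R=OGRG U=WRWG F=OWGY D=WBYO B=YRYB
After move 5 (U'): U=RGWW F=BBGY R=OWRG B=OGYB L=YROR
After move 6 (F): F=GBYB U=RGRR R=WWWG D=ROYO L=YWOB
After move 7 (U): U=RRRG F=WWYB R=OGWG B=YWYB L=GBOB
Query 1: R[3] = G
Query 2: U[1] = R
Query 3: R[0] = O
Query 4: R[1] = G
Query 5: U[2] = R

Answer: G R O G R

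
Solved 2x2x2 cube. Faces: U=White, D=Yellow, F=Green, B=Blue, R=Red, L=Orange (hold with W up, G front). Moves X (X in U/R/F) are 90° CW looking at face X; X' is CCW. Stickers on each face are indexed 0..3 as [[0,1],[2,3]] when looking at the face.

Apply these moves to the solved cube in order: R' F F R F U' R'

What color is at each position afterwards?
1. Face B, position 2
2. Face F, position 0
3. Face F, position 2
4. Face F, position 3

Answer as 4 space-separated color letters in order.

Answer: O O G R

Derivation:
After move 1 (R'): R=RRRR U=WBWB F=GWGW D=YGYG B=YBYB
After move 2 (F): F=GGWW U=WBOO R=WRBR D=RRYG L=OYOG
After move 3 (F): F=WGWG U=WBGY R=OROR D=BWYG L=OROR
After move 4 (R): R=OORR U=WGGG F=WWWG D=BYYY B=YBBB
After move 5 (F): F=WWGW U=WGRR R=GOGR D=ROYY L=OBOY
After move 6 (U'): U=GRWR F=OBGW R=WWGR B=GOBB L=YBOY
After move 7 (R'): R=WRWG U=GBWG F=ORGR D=RBYW B=YOOB
Query 1: B[2] = O
Query 2: F[0] = O
Query 3: F[2] = G
Query 4: F[3] = R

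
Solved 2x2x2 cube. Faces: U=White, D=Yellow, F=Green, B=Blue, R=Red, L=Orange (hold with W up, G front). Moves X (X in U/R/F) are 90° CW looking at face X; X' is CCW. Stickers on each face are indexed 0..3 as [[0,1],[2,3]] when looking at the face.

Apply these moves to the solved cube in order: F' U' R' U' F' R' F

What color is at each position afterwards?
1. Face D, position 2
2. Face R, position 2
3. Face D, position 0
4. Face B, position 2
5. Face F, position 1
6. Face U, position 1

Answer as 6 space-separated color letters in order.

After move 1 (F'): F=GGGG U=WWRR R=YRYR D=OOYY L=OWOW
After move 2 (U'): U=WRWR F=OWGG R=GGYR B=YRBB L=BBOW
After move 3 (R'): R=GRGY U=WBWY F=ORGR D=OWYG B=YROB
After move 4 (U'): U=BYWW F=BBGR R=ORGY B=GROB L=YROW
After move 5 (F'): F=BRBG U=BYOG R=WROY D=RWYG L=YWOW
After move 6 (R'): R=RYWO U=BOOG F=BYBG D=RRYG B=GRWB
After move 7 (F): F=BBGY U=BOWW R=OYGO D=WRYG L=YROR
Query 1: D[2] = Y
Query 2: R[2] = G
Query 3: D[0] = W
Query 4: B[2] = W
Query 5: F[1] = B
Query 6: U[1] = O

Answer: Y G W W B O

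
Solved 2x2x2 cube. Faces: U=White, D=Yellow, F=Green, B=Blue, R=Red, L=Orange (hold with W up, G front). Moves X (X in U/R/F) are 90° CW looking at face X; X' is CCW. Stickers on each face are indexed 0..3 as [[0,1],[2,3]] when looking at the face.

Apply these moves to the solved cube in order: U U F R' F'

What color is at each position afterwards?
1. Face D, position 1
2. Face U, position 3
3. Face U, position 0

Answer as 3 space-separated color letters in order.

Answer: Y W W

Derivation:
After move 1 (U): U=WWWW F=RRGG R=BBRR B=OOBB L=GGOO
After move 2 (U): U=WWWW F=BBGG R=OORR B=GGBB L=RROO
After move 3 (F): F=GBGB U=WWOR R=WOWR D=ROYY L=RYOY
After move 4 (R'): R=ORWW U=WBOG F=GWGR D=RBYB B=YGOB
After move 5 (F'): F=WRGG U=WBOW R=BRRW D=YYYB L=RGOO
Query 1: D[1] = Y
Query 2: U[3] = W
Query 3: U[0] = W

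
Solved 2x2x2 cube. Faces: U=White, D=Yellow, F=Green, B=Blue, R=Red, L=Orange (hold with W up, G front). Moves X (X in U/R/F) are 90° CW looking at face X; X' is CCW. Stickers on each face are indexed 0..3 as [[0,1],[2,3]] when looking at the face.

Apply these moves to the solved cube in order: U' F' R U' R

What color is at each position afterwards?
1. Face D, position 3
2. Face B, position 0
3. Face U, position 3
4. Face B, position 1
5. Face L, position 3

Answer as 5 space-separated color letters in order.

Answer: Y G Y Y W

Derivation:
After move 1 (U'): U=WWWW F=OOGG R=GGRR B=RRBB L=BBOO
After move 2 (F'): F=OGOG U=WWGR R=YGYR D=BOYY L=BWOW
After move 3 (R): R=YYRG U=WGGG F=OOOY D=BBYR B=RRWB
After move 4 (U'): U=GGWG F=BWOY R=OORG B=YYWB L=RROW
After move 5 (R): R=ROGO U=GWWY F=BBOR D=BWYY B=GYGB
Query 1: D[3] = Y
Query 2: B[0] = G
Query 3: U[3] = Y
Query 4: B[1] = Y
Query 5: L[3] = W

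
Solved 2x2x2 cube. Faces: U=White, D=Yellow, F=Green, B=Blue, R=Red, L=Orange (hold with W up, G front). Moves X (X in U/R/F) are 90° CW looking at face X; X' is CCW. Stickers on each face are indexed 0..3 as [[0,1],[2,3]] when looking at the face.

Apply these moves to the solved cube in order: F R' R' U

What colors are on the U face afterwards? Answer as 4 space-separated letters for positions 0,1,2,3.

After move 1 (F): F=GGGG U=WWOO R=WRWR D=RRYY L=OYOY
After move 2 (R'): R=RRWW U=WBOB F=GWGO D=RGYG B=YBRB
After move 3 (R'): R=RWRW U=WROY F=GBGB D=RWYO B=GBGB
After move 4 (U): U=OWYR F=RWGB R=GBRW B=OYGB L=GBOY
Query: U face = OWYR

Answer: O W Y R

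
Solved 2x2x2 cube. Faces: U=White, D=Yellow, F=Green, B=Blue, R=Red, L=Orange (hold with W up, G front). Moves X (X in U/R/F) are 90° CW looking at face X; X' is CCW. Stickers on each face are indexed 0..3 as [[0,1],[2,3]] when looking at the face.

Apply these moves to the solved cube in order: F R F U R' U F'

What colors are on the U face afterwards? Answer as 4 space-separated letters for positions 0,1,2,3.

Answer: Y Y B O

Derivation:
After move 1 (F): F=GGGG U=WWOO R=WRWR D=RRYY L=OYOY
After move 2 (R): R=WWRR U=WGOG F=GRGY D=RBYB B=OBWB
After move 3 (F): F=GGYR U=WGYY R=OWGR D=RWYB L=OROB
After move 4 (U): U=YWYG F=OWYR R=OBGR B=ORWB L=GGOB
After move 5 (R'): R=BROG U=YWYO F=OWYG D=RWYR B=BRWB
After move 6 (U): U=YYOW F=BRYG R=BROG B=GGWB L=OWOB
After move 7 (F'): F=RGBY U=YYBO R=WRRG D=WBYR L=OWOO
Query: U face = YYBO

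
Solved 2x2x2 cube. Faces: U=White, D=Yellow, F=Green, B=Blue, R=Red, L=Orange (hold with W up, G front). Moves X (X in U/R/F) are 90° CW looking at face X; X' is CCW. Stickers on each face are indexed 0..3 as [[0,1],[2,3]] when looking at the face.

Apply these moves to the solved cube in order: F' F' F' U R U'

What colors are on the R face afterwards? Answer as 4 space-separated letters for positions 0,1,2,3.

After move 1 (F'): F=GGGG U=WWRR R=YRYR D=OOYY L=OWOW
After move 2 (F'): F=GGGG U=WWYY R=OROR D=WWYY L=OROR
After move 3 (F'): F=GGGG U=WWOO R=WRWR D=RRYY L=OYOY
After move 4 (U): U=OWOW F=WRGG R=BBWR B=OYBB L=GGOY
After move 5 (R): R=WBRB U=OROG F=WRGY D=RBYO B=WYWB
After move 6 (U'): U=RGOO F=GGGY R=WRRB B=WBWB L=WYOY
Query: R face = WRRB

Answer: W R R B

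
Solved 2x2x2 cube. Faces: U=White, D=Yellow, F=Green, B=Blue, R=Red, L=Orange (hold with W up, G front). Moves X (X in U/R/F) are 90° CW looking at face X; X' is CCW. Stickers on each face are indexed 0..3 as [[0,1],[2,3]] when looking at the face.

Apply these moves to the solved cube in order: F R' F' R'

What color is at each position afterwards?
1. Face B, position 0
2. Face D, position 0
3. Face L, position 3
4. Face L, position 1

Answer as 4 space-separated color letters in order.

After move 1 (F): F=GGGG U=WWOO R=WRWR D=RRYY L=OYOY
After move 2 (R'): R=RRWW U=WBOB F=GWGO D=RGYG B=YBRB
After move 3 (F'): F=WOGG U=WBRW R=GRRW D=YYYG L=OBOO
After move 4 (R'): R=RWGR U=WRRY F=WBGW D=YOYG B=GBYB
Query 1: B[0] = G
Query 2: D[0] = Y
Query 3: L[3] = O
Query 4: L[1] = B

Answer: G Y O B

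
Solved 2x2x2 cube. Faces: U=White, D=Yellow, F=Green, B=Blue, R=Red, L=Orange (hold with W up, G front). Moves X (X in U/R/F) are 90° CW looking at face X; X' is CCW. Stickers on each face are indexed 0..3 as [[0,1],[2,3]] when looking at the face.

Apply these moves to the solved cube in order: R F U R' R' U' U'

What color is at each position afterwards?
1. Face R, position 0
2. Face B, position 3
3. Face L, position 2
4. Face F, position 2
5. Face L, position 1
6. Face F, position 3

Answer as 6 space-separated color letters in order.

Answer: G B O Y G O

Derivation:
After move 1 (R): R=RRRR U=WGWG F=GYGY D=YBYB B=WBWB
After move 2 (F): F=GGYY U=WGOO R=WRGR D=RRYB L=OYOB
After move 3 (U): U=OWOG F=WRYY R=WBGR B=OYWB L=GGOB
After move 4 (R'): R=BRWG U=OWOO F=WWYG D=RRYY B=BYRB
After move 5 (R'): R=RGBW U=OROB F=WWYO D=RWYG B=YYRB
After move 6 (U'): U=RBOO F=GGYO R=WWBW B=RGRB L=YYOB
After move 7 (U'): U=BORO F=YYYO R=GGBW B=WWRB L=RGOB
Query 1: R[0] = G
Query 2: B[3] = B
Query 3: L[2] = O
Query 4: F[2] = Y
Query 5: L[1] = G
Query 6: F[3] = O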